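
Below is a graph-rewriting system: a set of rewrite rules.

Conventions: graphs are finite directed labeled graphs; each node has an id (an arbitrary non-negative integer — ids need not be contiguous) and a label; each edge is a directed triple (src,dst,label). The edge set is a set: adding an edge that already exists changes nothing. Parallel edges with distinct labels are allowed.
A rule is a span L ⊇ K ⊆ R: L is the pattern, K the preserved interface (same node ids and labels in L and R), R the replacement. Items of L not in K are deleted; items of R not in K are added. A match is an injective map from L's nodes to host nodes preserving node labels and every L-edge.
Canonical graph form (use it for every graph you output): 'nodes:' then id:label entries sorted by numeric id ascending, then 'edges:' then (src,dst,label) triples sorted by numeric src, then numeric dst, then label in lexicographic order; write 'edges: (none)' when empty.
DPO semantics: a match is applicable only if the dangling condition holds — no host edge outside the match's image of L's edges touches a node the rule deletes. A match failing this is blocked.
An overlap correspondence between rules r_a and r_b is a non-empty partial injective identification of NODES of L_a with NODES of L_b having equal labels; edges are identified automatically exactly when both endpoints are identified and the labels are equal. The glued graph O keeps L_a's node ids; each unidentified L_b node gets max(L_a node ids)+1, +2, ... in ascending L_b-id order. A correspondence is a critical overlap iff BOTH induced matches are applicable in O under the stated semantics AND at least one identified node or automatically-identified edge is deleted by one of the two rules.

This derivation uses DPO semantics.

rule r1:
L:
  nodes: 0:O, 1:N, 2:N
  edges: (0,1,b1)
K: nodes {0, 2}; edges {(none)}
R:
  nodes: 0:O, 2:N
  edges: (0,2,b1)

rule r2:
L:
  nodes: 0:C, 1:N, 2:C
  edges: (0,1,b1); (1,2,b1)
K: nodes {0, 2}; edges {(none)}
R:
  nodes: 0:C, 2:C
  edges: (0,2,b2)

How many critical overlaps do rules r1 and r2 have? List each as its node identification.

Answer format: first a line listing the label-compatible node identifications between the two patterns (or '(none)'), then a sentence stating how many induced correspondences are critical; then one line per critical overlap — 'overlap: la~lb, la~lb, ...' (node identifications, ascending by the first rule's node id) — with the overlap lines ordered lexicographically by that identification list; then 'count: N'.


label-compatible node identifications between L(r1) and L(r2): 1~1, 2~1
1 of the induced correspondences is a critical overlap of r1 and r2.
overlap: 2~1
count: 1


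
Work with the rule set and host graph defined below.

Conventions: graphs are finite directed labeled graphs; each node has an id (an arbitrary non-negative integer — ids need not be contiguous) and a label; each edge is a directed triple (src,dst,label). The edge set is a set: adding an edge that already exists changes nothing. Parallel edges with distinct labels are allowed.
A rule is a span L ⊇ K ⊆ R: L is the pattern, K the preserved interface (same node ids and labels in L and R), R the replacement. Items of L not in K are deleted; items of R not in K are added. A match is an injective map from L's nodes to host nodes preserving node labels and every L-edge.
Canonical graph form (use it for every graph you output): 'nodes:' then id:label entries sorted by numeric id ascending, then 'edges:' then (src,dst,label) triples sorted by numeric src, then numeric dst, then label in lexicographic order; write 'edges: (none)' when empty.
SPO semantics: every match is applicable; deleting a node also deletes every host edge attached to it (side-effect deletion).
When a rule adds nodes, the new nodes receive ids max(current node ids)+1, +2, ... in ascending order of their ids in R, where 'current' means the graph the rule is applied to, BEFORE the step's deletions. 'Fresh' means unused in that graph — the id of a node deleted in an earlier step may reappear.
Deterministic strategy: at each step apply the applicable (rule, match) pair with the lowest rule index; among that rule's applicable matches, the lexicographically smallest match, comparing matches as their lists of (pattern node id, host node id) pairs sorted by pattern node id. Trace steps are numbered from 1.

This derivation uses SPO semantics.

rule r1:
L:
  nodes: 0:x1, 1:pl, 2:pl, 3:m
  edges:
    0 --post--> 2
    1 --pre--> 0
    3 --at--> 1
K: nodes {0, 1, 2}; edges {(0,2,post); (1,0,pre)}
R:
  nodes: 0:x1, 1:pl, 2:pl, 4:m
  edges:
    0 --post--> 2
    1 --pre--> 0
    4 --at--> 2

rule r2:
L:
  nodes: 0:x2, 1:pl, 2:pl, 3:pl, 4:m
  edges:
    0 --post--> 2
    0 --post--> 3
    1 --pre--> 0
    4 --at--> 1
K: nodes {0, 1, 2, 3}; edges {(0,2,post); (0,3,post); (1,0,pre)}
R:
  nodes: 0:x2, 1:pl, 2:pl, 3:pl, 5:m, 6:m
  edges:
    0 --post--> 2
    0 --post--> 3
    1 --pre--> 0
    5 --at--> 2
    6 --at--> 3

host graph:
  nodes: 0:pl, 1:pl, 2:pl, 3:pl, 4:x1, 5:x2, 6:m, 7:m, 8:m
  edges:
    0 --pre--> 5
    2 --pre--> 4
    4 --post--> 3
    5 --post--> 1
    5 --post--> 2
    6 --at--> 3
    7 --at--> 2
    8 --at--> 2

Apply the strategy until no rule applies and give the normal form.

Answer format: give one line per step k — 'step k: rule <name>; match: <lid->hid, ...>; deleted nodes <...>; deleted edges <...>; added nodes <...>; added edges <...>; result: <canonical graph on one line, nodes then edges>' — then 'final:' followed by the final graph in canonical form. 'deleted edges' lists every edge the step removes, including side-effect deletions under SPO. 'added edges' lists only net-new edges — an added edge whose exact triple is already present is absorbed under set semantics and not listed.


step 1: rule r1; match: 0->4, 1->2, 2->3, 3->7; deleted nodes 7; deleted edges (7,2,at); added nodes 9; added edges (9,3,at); result: nodes: 0:pl, 1:pl, 2:pl, 3:pl, 4:x1, 5:x2, 6:m, 8:m, 9:m edges: (0,5,pre); (2,4,pre); (4,3,post); (5,1,post); (5,2,post); (6,3,at); (8,2,at); (9,3,at)
step 2: rule r1; match: 0->4, 1->2, 2->3, 3->8; deleted nodes 8; deleted edges (8,2,at); added nodes 10; added edges (10,3,at); result: nodes: 0:pl, 1:pl, 2:pl, 3:pl, 4:x1, 5:x2, 6:m, 9:m, 10:m edges: (0,5,pre); (2,4,pre); (4,3,post); (5,1,post); (5,2,post); (6,3,at); (9,3,at); (10,3,at)
final:
nodes: 0:pl, 1:pl, 2:pl, 3:pl, 4:x1, 5:x2, 6:m, 9:m, 10:m
edges: (0,5,pre); (2,4,pre); (4,3,post); (5,1,post); (5,2,post); (6,3,at); (9,3,at); (10,3,at)


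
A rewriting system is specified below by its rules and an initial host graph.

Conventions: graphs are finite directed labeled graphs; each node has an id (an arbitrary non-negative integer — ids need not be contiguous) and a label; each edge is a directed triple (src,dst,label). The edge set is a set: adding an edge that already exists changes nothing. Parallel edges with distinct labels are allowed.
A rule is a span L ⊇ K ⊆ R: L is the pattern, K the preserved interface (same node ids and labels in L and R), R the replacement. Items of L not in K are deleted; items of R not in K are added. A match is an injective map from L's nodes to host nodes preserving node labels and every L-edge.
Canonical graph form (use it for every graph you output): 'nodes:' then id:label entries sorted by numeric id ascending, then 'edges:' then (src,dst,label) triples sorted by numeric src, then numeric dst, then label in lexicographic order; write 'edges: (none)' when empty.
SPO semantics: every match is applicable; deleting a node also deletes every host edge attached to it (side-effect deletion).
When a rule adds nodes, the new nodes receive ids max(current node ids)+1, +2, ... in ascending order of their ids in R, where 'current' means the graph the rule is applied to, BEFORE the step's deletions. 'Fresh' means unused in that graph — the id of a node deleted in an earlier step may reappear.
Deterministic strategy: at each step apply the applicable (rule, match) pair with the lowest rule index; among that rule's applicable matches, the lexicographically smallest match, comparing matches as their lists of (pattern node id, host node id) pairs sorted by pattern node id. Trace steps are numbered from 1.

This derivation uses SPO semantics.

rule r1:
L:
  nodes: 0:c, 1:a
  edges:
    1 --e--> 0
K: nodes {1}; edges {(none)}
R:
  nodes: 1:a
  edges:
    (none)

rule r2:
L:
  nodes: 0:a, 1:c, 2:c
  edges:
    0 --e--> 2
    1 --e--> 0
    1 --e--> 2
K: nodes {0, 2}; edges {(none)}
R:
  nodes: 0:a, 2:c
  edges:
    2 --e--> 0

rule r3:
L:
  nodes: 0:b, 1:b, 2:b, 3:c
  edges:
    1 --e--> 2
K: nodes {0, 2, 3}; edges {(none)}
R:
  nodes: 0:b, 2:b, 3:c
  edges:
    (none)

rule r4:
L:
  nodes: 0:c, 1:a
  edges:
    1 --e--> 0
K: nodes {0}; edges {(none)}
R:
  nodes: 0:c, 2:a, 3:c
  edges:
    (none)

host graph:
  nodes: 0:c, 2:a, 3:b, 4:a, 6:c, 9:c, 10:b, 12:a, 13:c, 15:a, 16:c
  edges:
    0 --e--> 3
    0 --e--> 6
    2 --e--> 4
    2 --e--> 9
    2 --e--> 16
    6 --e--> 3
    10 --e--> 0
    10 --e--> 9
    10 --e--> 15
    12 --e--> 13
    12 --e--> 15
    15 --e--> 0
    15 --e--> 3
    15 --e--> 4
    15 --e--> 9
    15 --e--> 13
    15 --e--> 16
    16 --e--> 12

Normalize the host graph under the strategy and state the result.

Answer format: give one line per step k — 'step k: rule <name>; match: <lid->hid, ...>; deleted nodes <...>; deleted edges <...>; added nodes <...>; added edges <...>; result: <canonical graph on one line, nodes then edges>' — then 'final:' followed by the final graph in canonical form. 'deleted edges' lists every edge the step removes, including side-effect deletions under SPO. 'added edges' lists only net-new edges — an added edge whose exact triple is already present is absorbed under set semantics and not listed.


step 1: rule r1; match: 0->0, 1->15; deleted nodes 0; deleted edges (0,3,e); (0,6,e); (10,0,e); (15,0,e); added nodes (none); added edges (none); result: nodes: 2:a, 3:b, 4:a, 6:c, 9:c, 10:b, 12:a, 13:c, 15:a, 16:c edges: (2,4,e); (2,9,e); (2,16,e); (6,3,e); (10,9,e); (10,15,e); (12,13,e); (12,15,e); (15,3,e); (15,4,e); (15,9,e); (15,13,e); (15,16,e); (16,12,e)
step 2: rule r1; match: 0->9, 1->2; deleted nodes 9; deleted edges (2,9,e); (10,9,e); (15,9,e); added nodes (none); added edges (none); result: nodes: 2:a, 3:b, 4:a, 6:c, 10:b, 12:a, 13:c, 15:a, 16:c edges: (2,4,e); (2,16,e); (6,3,e); (10,15,e); (12,13,e); (12,15,e); (15,3,e); (15,4,e); (15,13,e); (15,16,e); (16,12,e)
step 3: rule r1; match: 0->13, 1->12; deleted nodes 13; deleted edges (12,13,e); (15,13,e); added nodes (none); added edges (none); result: nodes: 2:a, 3:b, 4:a, 6:c, 10:b, 12:a, 15:a, 16:c edges: (2,4,e); (2,16,e); (6,3,e); (10,15,e); (12,15,e); (15,3,e); (15,4,e); (15,16,e); (16,12,e)
step 4: rule r1; match: 0->16, 1->2; deleted nodes 16; deleted edges (2,16,e); (15,16,e); (16,12,e); added nodes (none); added edges (none); result: nodes: 2:a, 3:b, 4:a, 6:c, 10:b, 12:a, 15:a edges: (2,4,e); (6,3,e); (10,15,e); (12,15,e); (15,3,e); (15,4,e)
final:
nodes: 2:a, 3:b, 4:a, 6:c, 10:b, 12:a, 15:a
edges: (2,4,e); (6,3,e); (10,15,e); (12,15,e); (15,3,e); (15,4,e)


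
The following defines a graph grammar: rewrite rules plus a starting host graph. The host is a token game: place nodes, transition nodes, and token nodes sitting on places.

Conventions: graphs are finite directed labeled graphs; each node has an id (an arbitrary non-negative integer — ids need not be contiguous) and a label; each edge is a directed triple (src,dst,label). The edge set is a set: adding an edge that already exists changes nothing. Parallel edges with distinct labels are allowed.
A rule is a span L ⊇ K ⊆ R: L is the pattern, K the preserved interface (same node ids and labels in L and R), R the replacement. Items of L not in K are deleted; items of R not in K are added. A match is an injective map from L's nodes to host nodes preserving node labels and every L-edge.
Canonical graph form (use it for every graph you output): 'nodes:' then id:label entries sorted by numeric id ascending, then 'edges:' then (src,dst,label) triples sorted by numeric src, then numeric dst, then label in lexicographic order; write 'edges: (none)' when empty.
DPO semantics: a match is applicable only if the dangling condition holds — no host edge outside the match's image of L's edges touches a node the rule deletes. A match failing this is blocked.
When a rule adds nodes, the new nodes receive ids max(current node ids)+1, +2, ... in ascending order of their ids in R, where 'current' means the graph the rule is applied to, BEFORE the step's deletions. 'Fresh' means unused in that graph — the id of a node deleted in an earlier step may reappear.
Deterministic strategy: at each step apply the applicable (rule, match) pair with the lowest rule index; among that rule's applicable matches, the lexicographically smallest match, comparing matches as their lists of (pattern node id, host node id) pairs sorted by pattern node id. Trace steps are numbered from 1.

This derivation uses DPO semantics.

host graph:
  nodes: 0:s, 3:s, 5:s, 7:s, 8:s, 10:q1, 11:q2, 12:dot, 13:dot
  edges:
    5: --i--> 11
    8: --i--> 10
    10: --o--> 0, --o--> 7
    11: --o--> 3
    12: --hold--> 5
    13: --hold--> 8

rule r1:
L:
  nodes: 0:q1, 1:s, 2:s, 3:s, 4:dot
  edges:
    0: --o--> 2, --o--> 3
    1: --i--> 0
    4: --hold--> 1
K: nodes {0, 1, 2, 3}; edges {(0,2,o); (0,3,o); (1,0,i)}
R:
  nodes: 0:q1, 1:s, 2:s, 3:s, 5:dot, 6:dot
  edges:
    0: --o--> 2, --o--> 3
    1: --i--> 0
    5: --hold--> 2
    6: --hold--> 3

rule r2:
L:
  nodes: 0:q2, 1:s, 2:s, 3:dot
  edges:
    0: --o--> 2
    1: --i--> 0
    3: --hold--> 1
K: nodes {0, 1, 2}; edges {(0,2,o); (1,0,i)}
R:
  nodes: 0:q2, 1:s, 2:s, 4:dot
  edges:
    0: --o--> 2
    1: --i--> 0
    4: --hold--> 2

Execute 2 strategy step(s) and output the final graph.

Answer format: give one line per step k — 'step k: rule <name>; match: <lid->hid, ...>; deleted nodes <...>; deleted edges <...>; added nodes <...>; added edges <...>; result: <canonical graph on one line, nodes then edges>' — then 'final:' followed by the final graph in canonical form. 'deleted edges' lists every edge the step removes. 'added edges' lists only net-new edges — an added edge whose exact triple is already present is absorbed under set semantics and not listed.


step 1: rule r1; match: 0->10, 1->8, 2->0, 3->7, 4->13; deleted nodes 13; deleted edges (13,8,hold); added nodes 14, 15; added edges (14,0,hold); (15,7,hold); result: nodes: 0:s, 3:s, 5:s, 7:s, 8:s, 10:q1, 11:q2, 12:dot, 14:dot, 15:dot edges: (5,11,i); (8,10,i); (10,0,o); (10,7,o); (11,3,o); (12,5,hold); (14,0,hold); (15,7,hold)
step 2: rule r2; match: 0->11, 1->5, 2->3, 3->12; deleted nodes 12; deleted edges (12,5,hold); added nodes 16; added edges (16,3,hold); result: nodes: 0:s, 3:s, 5:s, 7:s, 8:s, 10:q1, 11:q2, 14:dot, 15:dot, 16:dot edges: (5,11,i); (8,10,i); (10,0,o); (10,7,o); (11,3,o); (14,0,hold); (15,7,hold); (16,3,hold)
final:
nodes: 0:s, 3:s, 5:s, 7:s, 8:s, 10:q1, 11:q2, 14:dot, 15:dot, 16:dot
edges: (5,11,i); (8,10,i); (10,0,o); (10,7,o); (11,3,o); (14,0,hold); (15,7,hold); (16,3,hold)


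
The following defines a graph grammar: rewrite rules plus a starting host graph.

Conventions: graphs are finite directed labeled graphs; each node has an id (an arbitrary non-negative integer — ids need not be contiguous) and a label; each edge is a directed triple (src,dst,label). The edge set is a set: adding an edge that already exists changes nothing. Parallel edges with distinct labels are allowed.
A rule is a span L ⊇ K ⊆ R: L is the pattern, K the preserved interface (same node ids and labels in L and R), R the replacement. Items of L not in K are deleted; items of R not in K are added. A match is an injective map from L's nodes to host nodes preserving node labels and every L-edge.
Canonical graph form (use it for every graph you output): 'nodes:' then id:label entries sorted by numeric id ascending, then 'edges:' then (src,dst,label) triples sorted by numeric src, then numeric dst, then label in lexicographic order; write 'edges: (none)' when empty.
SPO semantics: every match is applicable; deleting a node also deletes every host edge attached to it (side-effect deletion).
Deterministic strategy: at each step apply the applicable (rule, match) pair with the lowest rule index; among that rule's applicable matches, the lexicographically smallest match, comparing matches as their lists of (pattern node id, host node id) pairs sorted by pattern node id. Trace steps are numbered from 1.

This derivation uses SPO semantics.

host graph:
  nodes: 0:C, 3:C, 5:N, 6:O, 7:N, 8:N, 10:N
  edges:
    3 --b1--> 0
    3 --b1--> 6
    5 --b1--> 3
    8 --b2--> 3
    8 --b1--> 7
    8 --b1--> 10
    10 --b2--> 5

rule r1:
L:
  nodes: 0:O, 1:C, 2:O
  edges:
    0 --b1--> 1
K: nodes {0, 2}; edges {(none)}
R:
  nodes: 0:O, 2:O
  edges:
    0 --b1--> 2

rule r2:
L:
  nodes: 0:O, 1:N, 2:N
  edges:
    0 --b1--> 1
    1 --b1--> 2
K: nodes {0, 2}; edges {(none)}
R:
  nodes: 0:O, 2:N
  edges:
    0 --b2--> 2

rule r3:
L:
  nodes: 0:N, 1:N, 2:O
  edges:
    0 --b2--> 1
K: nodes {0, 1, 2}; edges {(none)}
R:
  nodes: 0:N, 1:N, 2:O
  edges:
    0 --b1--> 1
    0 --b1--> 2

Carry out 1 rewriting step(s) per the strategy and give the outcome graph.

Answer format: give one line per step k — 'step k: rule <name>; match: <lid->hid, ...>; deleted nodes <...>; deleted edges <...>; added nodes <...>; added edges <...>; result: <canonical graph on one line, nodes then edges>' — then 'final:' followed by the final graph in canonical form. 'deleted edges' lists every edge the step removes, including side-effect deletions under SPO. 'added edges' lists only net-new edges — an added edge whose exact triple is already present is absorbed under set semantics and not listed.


step 1: rule r3; match: 0->10, 1->5, 2->6; deleted nodes (none); deleted edges (10,5,b2); added nodes (none); added edges (10,5,b1); (10,6,b1); result: nodes: 0:C, 3:C, 5:N, 6:O, 7:N, 8:N, 10:N edges: (3,0,b1); (3,6,b1); (5,3,b1); (8,3,b2); (8,7,b1); (8,10,b1); (10,5,b1); (10,6,b1)
final:
nodes: 0:C, 3:C, 5:N, 6:O, 7:N, 8:N, 10:N
edges: (3,0,b1); (3,6,b1); (5,3,b1); (8,3,b2); (8,7,b1); (8,10,b1); (10,5,b1); (10,6,b1)


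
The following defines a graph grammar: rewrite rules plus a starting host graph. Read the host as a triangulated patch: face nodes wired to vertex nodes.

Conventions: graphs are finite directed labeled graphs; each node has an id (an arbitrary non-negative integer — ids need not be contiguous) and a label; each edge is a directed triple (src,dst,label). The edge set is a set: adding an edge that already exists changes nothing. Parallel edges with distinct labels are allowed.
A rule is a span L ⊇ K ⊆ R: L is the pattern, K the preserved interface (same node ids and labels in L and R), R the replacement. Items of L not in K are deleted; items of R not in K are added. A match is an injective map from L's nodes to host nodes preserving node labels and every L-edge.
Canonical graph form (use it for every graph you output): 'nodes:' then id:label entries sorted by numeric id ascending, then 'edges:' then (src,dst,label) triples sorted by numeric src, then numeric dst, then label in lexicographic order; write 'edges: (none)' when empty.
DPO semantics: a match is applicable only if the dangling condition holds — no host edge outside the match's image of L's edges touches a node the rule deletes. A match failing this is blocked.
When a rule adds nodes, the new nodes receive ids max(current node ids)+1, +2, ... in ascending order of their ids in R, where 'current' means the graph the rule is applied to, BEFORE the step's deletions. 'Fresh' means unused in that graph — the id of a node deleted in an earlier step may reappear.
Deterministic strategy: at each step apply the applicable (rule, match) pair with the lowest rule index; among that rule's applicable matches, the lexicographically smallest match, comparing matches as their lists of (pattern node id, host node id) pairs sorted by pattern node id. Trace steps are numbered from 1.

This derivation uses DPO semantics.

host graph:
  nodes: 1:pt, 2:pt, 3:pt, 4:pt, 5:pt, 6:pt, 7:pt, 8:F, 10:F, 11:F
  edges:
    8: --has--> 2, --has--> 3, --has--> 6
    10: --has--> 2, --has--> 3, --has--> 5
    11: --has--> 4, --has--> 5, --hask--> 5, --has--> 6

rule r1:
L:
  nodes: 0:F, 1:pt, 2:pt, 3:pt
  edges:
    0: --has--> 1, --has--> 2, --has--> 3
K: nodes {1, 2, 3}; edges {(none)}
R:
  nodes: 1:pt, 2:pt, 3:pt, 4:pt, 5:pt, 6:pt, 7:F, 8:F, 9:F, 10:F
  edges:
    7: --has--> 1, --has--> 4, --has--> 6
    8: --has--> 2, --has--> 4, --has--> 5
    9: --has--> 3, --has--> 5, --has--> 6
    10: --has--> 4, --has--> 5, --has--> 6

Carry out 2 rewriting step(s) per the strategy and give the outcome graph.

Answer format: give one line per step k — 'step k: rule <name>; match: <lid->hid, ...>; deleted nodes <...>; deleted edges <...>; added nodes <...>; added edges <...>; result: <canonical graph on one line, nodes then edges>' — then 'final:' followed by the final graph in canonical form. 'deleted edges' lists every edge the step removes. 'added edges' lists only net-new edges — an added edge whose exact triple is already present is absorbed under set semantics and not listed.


step 1: rule r1; match: 0->8, 1->2, 2->3, 3->6; deleted nodes 8; deleted edges (8,2,has); (8,3,has); (8,6,has); added nodes 12, 13, 14, 15, 16, 17, 18; added edges (15,2,has); (15,12,has); (15,14,has); (16,3,has); (16,12,has); (16,13,has); (17,6,has); (17,13,has); (17,14,has); (18,12,has); (18,13,has); (18,14,has); result: nodes: 1:pt, 2:pt, 3:pt, 4:pt, 5:pt, 6:pt, 7:pt, 10:F, 11:F, 12:pt, 13:pt, 14:pt, 15:F, 16:F, 17:F, 18:F edges: (10,2,has); (10,3,has); (10,5,has); (11,4,has); (11,5,has); (11,5,hask); (11,6,has); (15,2,has); (15,12,has); (15,14,has); (16,3,has); (16,12,has); (16,13,has); (17,6,has); (17,13,has); (17,14,has); (18,12,has); (18,13,has); (18,14,has)
step 2: rule r1; match: 0->10, 1->2, 2->3, 3->5; deleted nodes 10; deleted edges (10,2,has); (10,3,has); (10,5,has); added nodes 19, 20, 21, 22, 23, 24, 25; added edges (22,2,has); (22,19,has); (22,21,has); (23,3,has); (23,19,has); (23,20,has); (24,5,has); (24,20,has); (24,21,has); (25,19,has); (25,20,has); (25,21,has); result: nodes: 1:pt, 2:pt, 3:pt, 4:pt, 5:pt, 6:pt, 7:pt, 11:F, 12:pt, 13:pt, 14:pt, 15:F, 16:F, 17:F, 18:F, 19:pt, 20:pt, 21:pt, 22:F, 23:F, 24:F, 25:F edges: (11,4,has); (11,5,has); (11,5,hask); (11,6,has); (15,2,has); (15,12,has); (15,14,has); (16,3,has); (16,12,has); (16,13,has); (17,6,has); (17,13,has); (17,14,has); (18,12,has); (18,13,has); (18,14,has); (22,2,has); (22,19,has); (22,21,has); (23,3,has); (23,19,has); (23,20,has); (24,5,has); (24,20,has); (24,21,has); (25,19,has); (25,20,has); (25,21,has)
final:
nodes: 1:pt, 2:pt, 3:pt, 4:pt, 5:pt, 6:pt, 7:pt, 11:F, 12:pt, 13:pt, 14:pt, 15:F, 16:F, 17:F, 18:F, 19:pt, 20:pt, 21:pt, 22:F, 23:F, 24:F, 25:F
edges: (11,4,has); (11,5,has); (11,5,hask); (11,6,has); (15,2,has); (15,12,has); (15,14,has); (16,3,has); (16,12,has); (16,13,has); (17,6,has); (17,13,has); (17,14,has); (18,12,has); (18,13,has); (18,14,has); (22,2,has); (22,19,has); (22,21,has); (23,3,has); (23,19,has); (23,20,has); (24,5,has); (24,20,has); (24,21,has); (25,19,has); (25,20,has); (25,21,has)


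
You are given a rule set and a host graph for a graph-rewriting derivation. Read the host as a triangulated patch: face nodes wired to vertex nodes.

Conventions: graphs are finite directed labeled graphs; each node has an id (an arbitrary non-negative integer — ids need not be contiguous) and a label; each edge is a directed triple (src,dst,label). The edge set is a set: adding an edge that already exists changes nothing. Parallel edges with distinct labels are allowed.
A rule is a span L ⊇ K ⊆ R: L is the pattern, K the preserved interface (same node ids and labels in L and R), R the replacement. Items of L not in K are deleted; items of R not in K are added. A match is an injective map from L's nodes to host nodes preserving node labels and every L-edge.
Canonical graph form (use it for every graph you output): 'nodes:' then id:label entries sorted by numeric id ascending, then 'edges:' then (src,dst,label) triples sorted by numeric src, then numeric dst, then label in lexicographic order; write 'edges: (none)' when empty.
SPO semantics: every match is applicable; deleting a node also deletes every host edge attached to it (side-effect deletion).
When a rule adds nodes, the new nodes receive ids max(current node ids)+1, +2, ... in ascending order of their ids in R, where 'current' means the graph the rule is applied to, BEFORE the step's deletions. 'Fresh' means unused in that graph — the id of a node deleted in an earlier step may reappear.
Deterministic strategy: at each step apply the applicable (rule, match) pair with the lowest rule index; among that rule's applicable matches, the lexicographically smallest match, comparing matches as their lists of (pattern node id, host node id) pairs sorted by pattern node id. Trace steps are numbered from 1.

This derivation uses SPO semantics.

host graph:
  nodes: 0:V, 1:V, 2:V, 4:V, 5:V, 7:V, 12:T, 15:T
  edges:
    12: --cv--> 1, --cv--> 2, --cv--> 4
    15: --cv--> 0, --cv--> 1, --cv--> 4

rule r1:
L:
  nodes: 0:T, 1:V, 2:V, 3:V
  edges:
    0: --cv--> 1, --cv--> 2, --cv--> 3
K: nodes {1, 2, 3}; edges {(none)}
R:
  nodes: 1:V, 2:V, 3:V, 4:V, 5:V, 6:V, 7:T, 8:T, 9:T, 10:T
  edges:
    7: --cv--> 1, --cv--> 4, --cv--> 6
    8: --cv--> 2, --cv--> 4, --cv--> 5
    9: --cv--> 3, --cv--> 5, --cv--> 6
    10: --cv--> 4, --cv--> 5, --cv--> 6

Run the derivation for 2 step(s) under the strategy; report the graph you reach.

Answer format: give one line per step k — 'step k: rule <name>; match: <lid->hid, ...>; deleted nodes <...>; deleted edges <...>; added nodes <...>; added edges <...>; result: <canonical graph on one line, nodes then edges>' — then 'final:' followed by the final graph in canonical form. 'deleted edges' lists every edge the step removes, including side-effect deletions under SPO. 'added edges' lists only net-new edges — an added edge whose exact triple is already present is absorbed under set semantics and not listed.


step 1: rule r1; match: 0->12, 1->1, 2->2, 3->4; deleted nodes 12; deleted edges (12,1,cv); (12,2,cv); (12,4,cv); added nodes 16, 17, 18, 19, 20, 21, 22; added edges (19,1,cv); (19,16,cv); (19,18,cv); (20,2,cv); (20,16,cv); (20,17,cv); (21,4,cv); (21,17,cv); (21,18,cv); (22,16,cv); (22,17,cv); (22,18,cv); result: nodes: 0:V, 1:V, 2:V, 4:V, 5:V, 7:V, 15:T, 16:V, 17:V, 18:V, 19:T, 20:T, 21:T, 22:T edges: (15,0,cv); (15,1,cv); (15,4,cv); (19,1,cv); (19,16,cv); (19,18,cv); (20,2,cv); (20,16,cv); (20,17,cv); (21,4,cv); (21,17,cv); (21,18,cv); (22,16,cv); (22,17,cv); (22,18,cv)
step 2: rule r1; match: 0->15, 1->0, 2->1, 3->4; deleted nodes 15; deleted edges (15,0,cv); (15,1,cv); (15,4,cv); added nodes 23, 24, 25, 26, 27, 28, 29; added edges (26,0,cv); (26,23,cv); (26,25,cv); (27,1,cv); (27,23,cv); (27,24,cv); (28,4,cv); (28,24,cv); (28,25,cv); (29,23,cv); (29,24,cv); (29,25,cv); result: nodes: 0:V, 1:V, 2:V, 4:V, 5:V, 7:V, 16:V, 17:V, 18:V, 19:T, 20:T, 21:T, 22:T, 23:V, 24:V, 25:V, 26:T, 27:T, 28:T, 29:T edges: (19,1,cv); (19,16,cv); (19,18,cv); (20,2,cv); (20,16,cv); (20,17,cv); (21,4,cv); (21,17,cv); (21,18,cv); (22,16,cv); (22,17,cv); (22,18,cv); (26,0,cv); (26,23,cv); (26,25,cv); (27,1,cv); (27,23,cv); (27,24,cv); (28,4,cv); (28,24,cv); (28,25,cv); (29,23,cv); (29,24,cv); (29,25,cv)
final:
nodes: 0:V, 1:V, 2:V, 4:V, 5:V, 7:V, 16:V, 17:V, 18:V, 19:T, 20:T, 21:T, 22:T, 23:V, 24:V, 25:V, 26:T, 27:T, 28:T, 29:T
edges: (19,1,cv); (19,16,cv); (19,18,cv); (20,2,cv); (20,16,cv); (20,17,cv); (21,4,cv); (21,17,cv); (21,18,cv); (22,16,cv); (22,17,cv); (22,18,cv); (26,0,cv); (26,23,cv); (26,25,cv); (27,1,cv); (27,23,cv); (27,24,cv); (28,4,cv); (28,24,cv); (28,25,cv); (29,23,cv); (29,24,cv); (29,25,cv)


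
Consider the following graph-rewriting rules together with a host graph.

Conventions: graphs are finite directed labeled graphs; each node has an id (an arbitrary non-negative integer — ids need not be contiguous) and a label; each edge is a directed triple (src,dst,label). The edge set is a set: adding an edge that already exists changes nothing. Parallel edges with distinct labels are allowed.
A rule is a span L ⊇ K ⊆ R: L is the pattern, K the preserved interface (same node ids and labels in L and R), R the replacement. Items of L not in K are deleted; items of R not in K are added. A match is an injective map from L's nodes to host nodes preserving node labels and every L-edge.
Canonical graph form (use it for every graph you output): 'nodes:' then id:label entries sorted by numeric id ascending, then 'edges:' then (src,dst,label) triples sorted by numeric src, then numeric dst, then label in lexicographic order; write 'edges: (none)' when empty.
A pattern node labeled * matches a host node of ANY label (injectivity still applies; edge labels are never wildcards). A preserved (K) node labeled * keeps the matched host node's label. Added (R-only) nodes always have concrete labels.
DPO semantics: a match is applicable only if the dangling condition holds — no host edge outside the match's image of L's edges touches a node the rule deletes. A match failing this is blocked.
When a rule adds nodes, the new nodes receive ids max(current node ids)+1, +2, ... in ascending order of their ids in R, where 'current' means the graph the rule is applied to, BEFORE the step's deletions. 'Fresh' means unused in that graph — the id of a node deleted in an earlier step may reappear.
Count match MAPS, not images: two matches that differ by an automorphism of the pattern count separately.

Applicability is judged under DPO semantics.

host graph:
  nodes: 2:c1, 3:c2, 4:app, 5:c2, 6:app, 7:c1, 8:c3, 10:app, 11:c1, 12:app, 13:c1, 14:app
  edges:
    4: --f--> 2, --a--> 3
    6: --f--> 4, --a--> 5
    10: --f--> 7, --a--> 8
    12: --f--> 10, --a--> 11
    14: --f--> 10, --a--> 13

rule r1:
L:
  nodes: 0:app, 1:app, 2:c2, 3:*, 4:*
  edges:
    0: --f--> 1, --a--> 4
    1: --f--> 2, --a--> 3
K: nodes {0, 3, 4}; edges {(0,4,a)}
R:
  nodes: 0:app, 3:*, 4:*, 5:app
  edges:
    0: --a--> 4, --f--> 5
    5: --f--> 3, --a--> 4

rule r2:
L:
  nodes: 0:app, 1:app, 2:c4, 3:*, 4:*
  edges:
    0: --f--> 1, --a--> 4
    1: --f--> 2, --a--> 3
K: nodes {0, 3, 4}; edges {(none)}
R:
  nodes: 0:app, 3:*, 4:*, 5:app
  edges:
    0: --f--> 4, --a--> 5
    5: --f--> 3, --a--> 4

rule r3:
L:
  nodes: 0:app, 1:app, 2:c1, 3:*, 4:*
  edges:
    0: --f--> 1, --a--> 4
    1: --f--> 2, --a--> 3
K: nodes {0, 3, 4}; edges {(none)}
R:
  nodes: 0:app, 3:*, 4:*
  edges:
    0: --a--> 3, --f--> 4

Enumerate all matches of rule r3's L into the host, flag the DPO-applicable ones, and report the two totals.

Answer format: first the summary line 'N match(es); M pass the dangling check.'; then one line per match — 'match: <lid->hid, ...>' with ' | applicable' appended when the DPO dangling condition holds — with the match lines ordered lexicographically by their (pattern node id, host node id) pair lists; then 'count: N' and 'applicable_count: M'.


3 match(es); 1 pass the dangling check.
match: 0->6, 1->4, 2->2, 3->3, 4->5 | applicable
match: 0->12, 1->10, 2->7, 3->8, 4->11
match: 0->14, 1->10, 2->7, 3->8, 4->13
count: 3
applicable_count: 1


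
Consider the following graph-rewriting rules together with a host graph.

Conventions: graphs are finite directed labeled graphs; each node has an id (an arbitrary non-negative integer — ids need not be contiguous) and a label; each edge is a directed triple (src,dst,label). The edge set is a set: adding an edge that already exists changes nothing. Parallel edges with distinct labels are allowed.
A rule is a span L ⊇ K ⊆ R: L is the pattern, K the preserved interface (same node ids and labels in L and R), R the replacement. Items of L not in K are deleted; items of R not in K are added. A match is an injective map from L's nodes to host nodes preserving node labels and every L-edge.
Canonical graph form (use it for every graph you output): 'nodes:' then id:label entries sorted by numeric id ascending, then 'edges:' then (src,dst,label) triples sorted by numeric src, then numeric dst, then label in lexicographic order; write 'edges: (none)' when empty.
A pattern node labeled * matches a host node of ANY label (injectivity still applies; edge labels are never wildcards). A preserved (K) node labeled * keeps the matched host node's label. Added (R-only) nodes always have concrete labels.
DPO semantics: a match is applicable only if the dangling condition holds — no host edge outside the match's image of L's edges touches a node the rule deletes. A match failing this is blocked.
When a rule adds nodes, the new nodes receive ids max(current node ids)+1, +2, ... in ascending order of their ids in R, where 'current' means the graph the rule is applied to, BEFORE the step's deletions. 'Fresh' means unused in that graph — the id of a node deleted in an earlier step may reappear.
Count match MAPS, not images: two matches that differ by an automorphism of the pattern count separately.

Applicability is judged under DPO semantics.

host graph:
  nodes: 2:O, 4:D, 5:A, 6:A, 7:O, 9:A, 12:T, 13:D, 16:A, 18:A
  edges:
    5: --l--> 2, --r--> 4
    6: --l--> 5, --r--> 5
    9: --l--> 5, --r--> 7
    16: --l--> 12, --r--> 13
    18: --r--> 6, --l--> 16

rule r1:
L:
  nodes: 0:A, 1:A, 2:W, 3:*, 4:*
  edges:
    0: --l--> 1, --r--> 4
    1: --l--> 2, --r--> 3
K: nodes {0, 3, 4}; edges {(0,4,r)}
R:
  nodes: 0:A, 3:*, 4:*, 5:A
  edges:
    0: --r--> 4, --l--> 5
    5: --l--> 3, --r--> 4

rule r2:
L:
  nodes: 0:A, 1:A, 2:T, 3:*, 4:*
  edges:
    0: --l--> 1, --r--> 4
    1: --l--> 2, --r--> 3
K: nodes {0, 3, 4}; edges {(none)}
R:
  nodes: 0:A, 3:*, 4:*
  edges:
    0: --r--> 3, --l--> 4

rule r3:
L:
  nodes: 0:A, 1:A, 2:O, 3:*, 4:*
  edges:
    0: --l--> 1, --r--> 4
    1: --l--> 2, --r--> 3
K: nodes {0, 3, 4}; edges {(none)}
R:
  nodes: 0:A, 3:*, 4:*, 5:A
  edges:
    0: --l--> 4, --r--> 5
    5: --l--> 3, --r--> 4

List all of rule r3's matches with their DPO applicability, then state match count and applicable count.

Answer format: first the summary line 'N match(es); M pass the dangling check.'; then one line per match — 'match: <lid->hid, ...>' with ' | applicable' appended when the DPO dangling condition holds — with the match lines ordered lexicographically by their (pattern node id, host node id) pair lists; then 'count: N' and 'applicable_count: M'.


1 match(es); 0 pass the dangling check.
match: 0->9, 1->5, 2->2, 3->4, 4->7
count: 1
applicable_count: 0


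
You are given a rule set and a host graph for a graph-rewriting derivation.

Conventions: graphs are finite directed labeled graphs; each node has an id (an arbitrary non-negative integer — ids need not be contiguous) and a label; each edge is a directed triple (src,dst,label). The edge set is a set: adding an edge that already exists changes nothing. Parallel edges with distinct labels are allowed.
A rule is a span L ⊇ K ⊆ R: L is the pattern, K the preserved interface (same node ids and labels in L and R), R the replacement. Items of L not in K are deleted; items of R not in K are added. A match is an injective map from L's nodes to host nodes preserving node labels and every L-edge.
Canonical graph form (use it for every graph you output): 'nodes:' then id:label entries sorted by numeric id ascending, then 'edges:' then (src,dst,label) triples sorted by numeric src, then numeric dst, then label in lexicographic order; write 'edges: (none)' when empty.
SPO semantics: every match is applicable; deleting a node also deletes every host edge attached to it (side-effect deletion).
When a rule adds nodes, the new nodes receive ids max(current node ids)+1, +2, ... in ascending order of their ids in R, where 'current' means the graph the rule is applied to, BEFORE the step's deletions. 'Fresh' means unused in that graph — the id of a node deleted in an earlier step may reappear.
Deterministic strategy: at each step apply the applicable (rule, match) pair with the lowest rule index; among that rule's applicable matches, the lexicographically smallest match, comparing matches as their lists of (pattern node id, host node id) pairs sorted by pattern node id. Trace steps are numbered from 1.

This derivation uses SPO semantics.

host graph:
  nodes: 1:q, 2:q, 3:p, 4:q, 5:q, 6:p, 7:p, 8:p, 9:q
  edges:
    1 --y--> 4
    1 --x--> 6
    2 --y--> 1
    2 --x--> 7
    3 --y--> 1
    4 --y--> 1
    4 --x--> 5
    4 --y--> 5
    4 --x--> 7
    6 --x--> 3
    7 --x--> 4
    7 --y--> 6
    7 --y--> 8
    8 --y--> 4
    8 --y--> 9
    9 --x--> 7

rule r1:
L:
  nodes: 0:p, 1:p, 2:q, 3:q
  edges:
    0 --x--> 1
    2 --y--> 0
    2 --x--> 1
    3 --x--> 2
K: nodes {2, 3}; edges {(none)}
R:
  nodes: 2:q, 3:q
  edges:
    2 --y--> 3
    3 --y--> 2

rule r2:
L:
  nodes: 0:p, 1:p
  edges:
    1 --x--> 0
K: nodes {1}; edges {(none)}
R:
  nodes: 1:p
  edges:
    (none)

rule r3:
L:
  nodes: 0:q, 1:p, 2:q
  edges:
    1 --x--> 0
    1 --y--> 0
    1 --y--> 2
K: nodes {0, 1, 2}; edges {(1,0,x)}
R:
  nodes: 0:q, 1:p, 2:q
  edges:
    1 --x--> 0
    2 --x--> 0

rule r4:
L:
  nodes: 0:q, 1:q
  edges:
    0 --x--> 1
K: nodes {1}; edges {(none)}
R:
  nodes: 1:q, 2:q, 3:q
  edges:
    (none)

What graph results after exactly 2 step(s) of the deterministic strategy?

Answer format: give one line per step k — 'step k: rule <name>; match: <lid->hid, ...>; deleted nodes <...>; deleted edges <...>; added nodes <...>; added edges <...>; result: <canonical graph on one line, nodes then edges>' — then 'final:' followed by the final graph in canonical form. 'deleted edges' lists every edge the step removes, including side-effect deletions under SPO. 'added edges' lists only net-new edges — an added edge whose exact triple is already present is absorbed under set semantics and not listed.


step 1: rule r2; match: 0->3, 1->6; deleted nodes 3; deleted edges (3,1,y); (6,3,x); added nodes (none); added edges (none); result: nodes: 1:q, 2:q, 4:q, 5:q, 6:p, 7:p, 8:p, 9:q edges: (1,4,y); (1,6,x); (2,1,y); (2,7,x); (4,1,y); (4,5,x); (4,5,y); (4,7,x); (7,4,x); (7,6,y); (7,8,y); (8,4,y); (8,9,y); (9,7,x)
step 2: rule r4; match: 0->4, 1->5; deleted nodes 4; deleted edges (1,4,y); (4,1,y); (4,5,x); (4,5,y); (4,7,x); (7,4,x); (8,4,y); added nodes 10, 11; added edges (none); result: nodes: 1:q, 2:q, 5:q, 6:p, 7:p, 8:p, 9:q, 10:q, 11:q edges: (1,6,x); (2,1,y); (2,7,x); (7,6,y); (7,8,y); (8,9,y); (9,7,x)
final:
nodes: 1:q, 2:q, 5:q, 6:p, 7:p, 8:p, 9:q, 10:q, 11:q
edges: (1,6,x); (2,1,y); (2,7,x); (7,6,y); (7,8,y); (8,9,y); (9,7,x)


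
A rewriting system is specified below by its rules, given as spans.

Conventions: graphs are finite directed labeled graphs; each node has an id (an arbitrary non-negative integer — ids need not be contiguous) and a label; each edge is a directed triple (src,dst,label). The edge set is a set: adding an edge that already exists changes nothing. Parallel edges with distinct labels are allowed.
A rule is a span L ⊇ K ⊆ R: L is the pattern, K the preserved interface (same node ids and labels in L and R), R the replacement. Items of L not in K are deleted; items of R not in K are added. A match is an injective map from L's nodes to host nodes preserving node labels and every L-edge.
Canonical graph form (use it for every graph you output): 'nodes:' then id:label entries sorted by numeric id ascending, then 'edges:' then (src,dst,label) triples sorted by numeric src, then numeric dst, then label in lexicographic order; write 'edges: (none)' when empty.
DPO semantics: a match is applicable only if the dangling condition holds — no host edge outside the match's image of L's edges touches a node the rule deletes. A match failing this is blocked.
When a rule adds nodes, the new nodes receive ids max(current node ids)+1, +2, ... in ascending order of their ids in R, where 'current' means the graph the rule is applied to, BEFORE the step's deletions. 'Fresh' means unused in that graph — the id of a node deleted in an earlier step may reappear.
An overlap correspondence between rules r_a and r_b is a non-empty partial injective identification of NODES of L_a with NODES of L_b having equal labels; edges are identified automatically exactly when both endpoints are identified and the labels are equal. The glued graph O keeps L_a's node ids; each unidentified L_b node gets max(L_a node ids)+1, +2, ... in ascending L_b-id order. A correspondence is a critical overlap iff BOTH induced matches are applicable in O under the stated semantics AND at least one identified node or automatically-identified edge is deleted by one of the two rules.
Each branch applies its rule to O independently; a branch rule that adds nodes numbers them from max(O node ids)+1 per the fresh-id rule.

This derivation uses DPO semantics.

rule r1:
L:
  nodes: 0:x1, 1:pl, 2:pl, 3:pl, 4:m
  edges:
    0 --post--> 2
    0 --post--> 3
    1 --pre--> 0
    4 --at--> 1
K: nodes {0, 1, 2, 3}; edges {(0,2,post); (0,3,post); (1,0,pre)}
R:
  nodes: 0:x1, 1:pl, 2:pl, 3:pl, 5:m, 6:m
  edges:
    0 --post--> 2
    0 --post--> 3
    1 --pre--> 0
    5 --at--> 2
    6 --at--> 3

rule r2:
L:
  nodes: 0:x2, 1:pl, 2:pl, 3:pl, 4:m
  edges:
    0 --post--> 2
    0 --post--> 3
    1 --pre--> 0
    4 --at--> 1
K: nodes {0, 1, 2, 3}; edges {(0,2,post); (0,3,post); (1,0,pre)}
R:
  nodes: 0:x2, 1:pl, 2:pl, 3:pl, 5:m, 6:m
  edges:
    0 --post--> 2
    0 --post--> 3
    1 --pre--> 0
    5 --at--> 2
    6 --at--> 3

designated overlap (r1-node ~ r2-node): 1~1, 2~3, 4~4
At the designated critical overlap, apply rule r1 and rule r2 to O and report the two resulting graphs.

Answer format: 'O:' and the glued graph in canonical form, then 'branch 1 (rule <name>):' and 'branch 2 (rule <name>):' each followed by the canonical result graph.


O:
nodes: 0:x1, 1:pl, 2:pl, 3:pl, 4:m, 5:x2, 6:pl
edges: (0,2,post); (0,3,post); (1,0,pre); (1,5,pre); (4,1,at); (5,2,post); (5,6,post)
branch 1 (rule r1):
nodes: 0:x1, 1:pl, 2:pl, 3:pl, 5:x2, 6:pl, 7:m, 8:m
edges: (0,2,post); (0,3,post); (1,0,pre); (1,5,pre); (5,2,post); (5,6,post); (7,2,at); (8,3,at)
branch 2 (rule r2):
nodes: 0:x1, 1:pl, 2:pl, 3:pl, 5:x2, 6:pl, 7:m, 8:m
edges: (0,2,post); (0,3,post); (1,0,pre); (1,5,pre); (5,2,post); (5,6,post); (7,6,at); (8,2,at)
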